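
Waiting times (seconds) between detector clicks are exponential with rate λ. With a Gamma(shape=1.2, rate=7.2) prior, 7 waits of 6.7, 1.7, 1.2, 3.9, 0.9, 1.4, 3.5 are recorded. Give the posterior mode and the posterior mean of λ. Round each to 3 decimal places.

Σ times = 19.3. Posterior: Gamma(shape = 1.2+7 = 8.2, rate = 7.2+19.3 = 26.5).
Mode = (α−1)/β = 7.2/26.5 = 0.272.
Mean = α/β = 8.2/26.5 = 0.309.
Mean > mode: the posterior has a right tail.

MAP = 0.272; posterior mean = 0.309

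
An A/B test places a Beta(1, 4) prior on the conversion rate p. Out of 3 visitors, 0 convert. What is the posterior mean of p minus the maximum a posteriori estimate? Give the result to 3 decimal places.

0.125

Posterior: Beta(1+0, 4+3) = Beta(1, 7).
Since α = 1 ≤ 1 and β > 1, the Beta density is monotone decreasing on [0,1]; the mode is at 0.
Mean = 1/(1+7) = 0.125.
Difference = 0.125 − 0.000 = 0.125.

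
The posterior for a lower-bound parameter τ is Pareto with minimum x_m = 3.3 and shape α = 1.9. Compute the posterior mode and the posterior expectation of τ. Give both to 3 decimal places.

The Pareto density is strictly decreasing on [x_m, ∞), so the mode is x_m = 3.300.
Mean = α·x_m/(α−1) = 1.9·3.3/0.9 = 6.967.

posterior mode = 3.300, posterior expectation = 6.967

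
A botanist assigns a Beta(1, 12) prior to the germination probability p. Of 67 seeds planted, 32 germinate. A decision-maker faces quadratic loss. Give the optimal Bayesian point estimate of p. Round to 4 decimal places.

Posterior: Beta(1+32, 12+35) = Beta(33, 47).
Mode = (33−1)/(33+47−2) = 32/78 = 0.4103.
Mean = 33/(33+47) = 33/80 = 0.4125.
Quadratic loss ⇒ the optimal estimator is the posterior mean.

0.4125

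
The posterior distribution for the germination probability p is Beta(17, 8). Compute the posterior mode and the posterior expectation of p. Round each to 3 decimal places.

Mode = (17−1)/(17+8−2) = 16/23 = 0.696.
Mean = 17/(17+8) = 17/25 = 0.680.
The mean is pulled below the mode by the posterior's left skew.

p_MAP = 0.696, E[p|data] = 0.680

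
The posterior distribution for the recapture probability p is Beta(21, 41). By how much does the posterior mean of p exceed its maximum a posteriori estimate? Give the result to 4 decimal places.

Mode = (21−1)/(21+41−2) = 20/60 = 0.3333.
Mean = 21/(21+41) = 21/62 = 0.3387.
Difference = 0.3387 − 0.3333 = 0.0054.

0.0054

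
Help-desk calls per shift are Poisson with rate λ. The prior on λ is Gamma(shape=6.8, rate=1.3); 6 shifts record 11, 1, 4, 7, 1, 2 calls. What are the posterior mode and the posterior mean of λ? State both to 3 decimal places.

Σ counts = 26. Posterior: Gamma(shape = 6.8+26 = 32.8, rate = 1.3+6 = 7.3).
Mode = (α−1)/β = 31.8/7.3 = 4.356.
Mean = α/β = 32.8/7.3 = 4.493.

MAP = 4.356, posterior mean = 4.493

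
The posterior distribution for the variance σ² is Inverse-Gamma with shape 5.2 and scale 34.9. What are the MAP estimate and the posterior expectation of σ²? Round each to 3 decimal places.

Mode = β/(α+1) = 34.9/6.2 = 5.629.
Mean = β/(α−1) = 34.9/4.2 = 8.310.

MAP = 5.629, posterior mean = 8.310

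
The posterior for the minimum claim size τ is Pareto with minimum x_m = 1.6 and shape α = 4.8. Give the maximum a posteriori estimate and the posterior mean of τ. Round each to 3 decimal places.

The Pareto density is strictly decreasing on [x_m, ∞), so the mode is x_m = 1.600.
Mean = α·x_m/(α−1) = 4.8·1.6/3.8 = 2.021.
The mean is pulled above the mode by the posterior's right skew.

MAP = 1.600; posterior mean = 2.021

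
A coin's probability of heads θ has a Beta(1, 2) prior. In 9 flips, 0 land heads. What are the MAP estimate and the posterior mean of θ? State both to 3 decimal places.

Posterior: Beta(1+0, 2+9) = Beta(1, 11).
Since α = 1 ≤ 1 and β > 1, the Beta density is monotone decreasing on [0,1]; the mode is at 0.
Mean = 1/(1+11) = 0.083.

MAP estimate = 0.000, posterior mean = 0.083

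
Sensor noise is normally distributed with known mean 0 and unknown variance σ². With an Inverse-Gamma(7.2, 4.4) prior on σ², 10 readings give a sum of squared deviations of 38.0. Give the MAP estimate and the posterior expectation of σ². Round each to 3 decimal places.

Posterior: Inverse-Gamma(shape = 7.2+10/2 = 12.2, scale = 4.4+38.0/2 = 23.4).
Mode = β/(α+1) = 23.4/13.2 = 1.773.
Mean = β/(α−1) = 23.4/11.2 = 2.089.

MAP = 1.773; posterior mean = 2.089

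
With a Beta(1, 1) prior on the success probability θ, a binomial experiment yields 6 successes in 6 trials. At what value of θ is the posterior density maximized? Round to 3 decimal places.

1.000

Posterior: Beta(1+6, 1+0) = Beta(7, 1).
Since β = 1 ≤ 1 and α > 1, the Beta density is monotone increasing on [0,1]; the mode is at 1.
Mean = 7/(7+1) = 0.875.
This is the posterior mode — the MAP estimate.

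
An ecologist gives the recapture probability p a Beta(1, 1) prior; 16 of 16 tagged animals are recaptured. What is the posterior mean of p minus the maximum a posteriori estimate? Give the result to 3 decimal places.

Posterior: Beta(1+16, 1+0) = Beta(17, 1).
Since β = 1 ≤ 1 and α > 1, the Beta density is monotone increasing on [0,1]; the mode is at 1.
Mean = 17/(17+1) = 0.944.
Difference = 0.944 − 1.000 = -0.056.

-0.056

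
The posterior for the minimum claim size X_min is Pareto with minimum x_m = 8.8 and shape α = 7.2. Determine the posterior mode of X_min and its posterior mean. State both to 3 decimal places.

MAP = 8.800; posterior mean = 10.219

The Pareto density is strictly decreasing on [x_m, ∞), so the mode is x_m = 8.800.
Mean = α·x_m/(α−1) = 7.2·8.8/6.2 = 10.219.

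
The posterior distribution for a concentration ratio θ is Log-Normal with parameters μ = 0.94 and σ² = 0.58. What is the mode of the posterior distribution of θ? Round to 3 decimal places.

1.433

Mode = exp(μ − σ²) = exp(0.36) = 1.433.
Mean = exp(μ + σ²/2) = exp(1.230) = 3.421.
This is the posterior mode — the MAP estimate.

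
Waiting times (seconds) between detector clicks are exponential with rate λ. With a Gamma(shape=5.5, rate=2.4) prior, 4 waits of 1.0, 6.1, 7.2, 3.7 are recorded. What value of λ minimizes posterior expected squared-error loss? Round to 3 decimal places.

0.466

Σ times = 18.0. Posterior: Gamma(shape = 5.5+4 = 9.5, rate = 2.4+18.0 = 20.4).
Mode = (α−1)/β = 8.5/20.4 = 0.417.
Mean = α/β = 9.5/20.4 = 0.466.
Squared-error loss ⇒ the optimal estimator is the posterior mean.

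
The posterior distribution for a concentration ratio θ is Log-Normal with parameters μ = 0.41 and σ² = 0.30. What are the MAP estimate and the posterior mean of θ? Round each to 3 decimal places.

Mode = exp(μ − σ²) = exp(0.11) = 1.116.
Mean = exp(μ + σ²/2) = exp(0.560) = 1.751.

MAP = 1.116, posterior mean = 1.751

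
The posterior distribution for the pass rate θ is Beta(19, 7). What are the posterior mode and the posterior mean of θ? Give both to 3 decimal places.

Mode = (19−1)/(19+7−2) = 18/24 = 0.750.
Mean = 19/(19+7) = 19/26 = 0.731.

MAP = 0.750; posterior mean = 0.731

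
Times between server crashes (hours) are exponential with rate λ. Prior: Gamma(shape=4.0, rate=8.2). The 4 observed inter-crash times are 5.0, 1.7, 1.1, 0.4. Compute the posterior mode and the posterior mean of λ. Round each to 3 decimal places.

MAP = 0.427; posterior mean = 0.488

Σ times = 8.2. Posterior: Gamma(shape = 4.0+4 = 8.0, rate = 8.2+8.2 = 16.4).
Mode = (α−1)/β = 7.0/16.4 = 0.427.
Mean = α/β = 8.0/16.4 = 0.488.
The posterior is right-skewed, so the mean exceeds the mode.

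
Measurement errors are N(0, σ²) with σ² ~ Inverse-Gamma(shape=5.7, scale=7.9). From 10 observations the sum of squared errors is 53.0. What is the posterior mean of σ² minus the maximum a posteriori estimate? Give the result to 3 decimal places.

Posterior: Inverse-Gamma(shape = 5.7+10/2 = 10.7, scale = 7.9+53.0/2 = 34.4).
Mode = β/(α+1) = 34.4/11.7 = 2.940.
Mean = β/(α−1) = 34.4/9.7 = 3.546.
Difference = 3.546 − 2.940 = 0.606.

0.606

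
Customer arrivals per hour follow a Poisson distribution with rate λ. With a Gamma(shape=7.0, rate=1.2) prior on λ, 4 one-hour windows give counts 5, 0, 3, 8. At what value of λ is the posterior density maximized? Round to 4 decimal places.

4.2308

Σ counts = 16. Posterior: Gamma(shape = 7.0+16 = 23.0, rate = 1.2+4 = 5.2).
Mode = (α−1)/β = 22.0/5.2 = 4.2308.
Mean = α/β = 23.0/5.2 = 4.4231.
This is the posterior mode — the MAP estimate.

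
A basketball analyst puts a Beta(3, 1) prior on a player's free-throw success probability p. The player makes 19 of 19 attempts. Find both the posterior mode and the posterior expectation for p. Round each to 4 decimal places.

MAP: 1.0000. Posterior mean: 0.9565.

Posterior: Beta(3+19, 1+0) = Beta(22, 1).
Since β = 1 ≤ 1 and α > 1, the Beta density is monotone increasing on [0,1]; the mode is at 1.
Mean = 22/(22+1) = 0.9565.
Left-skewed posterior ⇒ mean < mode.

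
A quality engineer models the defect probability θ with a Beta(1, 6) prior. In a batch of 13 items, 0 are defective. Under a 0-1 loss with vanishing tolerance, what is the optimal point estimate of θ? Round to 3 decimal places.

Posterior: Beta(1+0, 6+13) = Beta(1, 19).
Since α = 1 ≤ 1 and β > 1, the Beta density is monotone decreasing on [0,1]; the mode is at 0.
Mean = 1/(1+19) = 0.050.
This is the posterior mode — the MAP estimate.

0.000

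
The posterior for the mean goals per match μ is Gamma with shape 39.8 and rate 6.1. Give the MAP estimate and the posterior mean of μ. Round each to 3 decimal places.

Mode = (α−1)/β = 38.8/6.1 = 6.361.
Mean = α/β = 39.8/6.1 = 6.525.
Mean > mode: the posterior has a right tail.

MAP: 6.361. Posterior mean: 6.525.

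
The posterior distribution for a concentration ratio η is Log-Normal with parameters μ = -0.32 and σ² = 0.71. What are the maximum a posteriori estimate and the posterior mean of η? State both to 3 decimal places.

maximum a posteriori estimate = 0.357, posterior mean = 1.036

Mode = exp(μ − σ²) = exp(-1.03) = 0.357.
Mean = exp(μ + σ²/2) = exp(0.035) = 1.036.
The mean is pulled above the mode by the posterior's right skew.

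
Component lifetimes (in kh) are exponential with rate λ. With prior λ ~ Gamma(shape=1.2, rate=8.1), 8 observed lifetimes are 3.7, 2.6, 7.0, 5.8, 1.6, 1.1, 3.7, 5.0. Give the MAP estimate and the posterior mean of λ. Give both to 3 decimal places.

MAP = 0.212, posterior mean = 0.238

Σ times = 30.5. Posterior: Gamma(shape = 1.2+8 = 9.2, rate = 8.1+30.5 = 38.6).
Mode = (α−1)/β = 8.2/38.6 = 0.212.
Mean = α/β = 9.2/38.6 = 0.238.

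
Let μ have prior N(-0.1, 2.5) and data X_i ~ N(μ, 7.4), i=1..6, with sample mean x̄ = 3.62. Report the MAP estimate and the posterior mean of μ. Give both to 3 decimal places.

Posterior for μ is Normal. Precision-weighted mean: (1/2.5·-0.1 + 6/7.4·3.62) / (1/2.5 + 6/7.4) = 2.391.
A Normal posterior is symmetric, so mode = mean.

MAP = 2.391, posterior mean = 2.391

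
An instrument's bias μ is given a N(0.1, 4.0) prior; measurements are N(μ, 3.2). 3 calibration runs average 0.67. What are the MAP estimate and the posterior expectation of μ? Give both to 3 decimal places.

Posterior for μ is Normal. Precision-weighted mean: (1/4.0·0.1 + 3/3.2·0.67) / (1/4.0 + 3/3.2) = 0.550.
A Normal posterior is symmetric, so mode = mean.

MAP estimate = 0.550, posterior expectation = 0.550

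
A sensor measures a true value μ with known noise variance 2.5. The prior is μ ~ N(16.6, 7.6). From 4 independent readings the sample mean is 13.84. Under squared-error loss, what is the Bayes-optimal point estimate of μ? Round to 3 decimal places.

14.050

Posterior for μ is Normal. Precision-weighted mean: (1/7.6·16.6 + 4/2.5·13.84) / (1/7.6 + 4/2.5) = 14.050.
A Normal posterior is symmetric, so mode = mean.
Squared-error loss ⇒ the optimal estimator is the posterior mean.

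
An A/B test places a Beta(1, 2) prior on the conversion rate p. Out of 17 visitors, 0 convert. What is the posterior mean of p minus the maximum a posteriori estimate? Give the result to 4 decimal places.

Posterior: Beta(1+0, 2+17) = Beta(1, 19).
Since α = 1 ≤ 1 and β > 1, the Beta density is monotone decreasing on [0,1]; the mode is at 0.
Mean = 1/(1+19) = 0.0500.
Difference = 0.0500 − 0.0000 = 0.0500.

0.0500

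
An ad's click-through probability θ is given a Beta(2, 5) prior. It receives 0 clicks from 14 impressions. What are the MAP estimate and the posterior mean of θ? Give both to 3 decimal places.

MAP estimate = 0.053, posterior mean = 0.095

Posterior: Beta(2+0, 5+14) = Beta(2, 19).
Mode = (2−1)/(2+19−2) = 1/19 = 0.053.
Mean = 2/(2+19) = 2/21 = 0.095.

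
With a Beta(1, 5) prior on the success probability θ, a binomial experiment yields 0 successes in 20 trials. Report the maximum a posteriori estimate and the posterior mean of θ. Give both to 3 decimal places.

Posterior: Beta(1+0, 5+20) = Beta(1, 25).
Since α = 1 ≤ 1 and β > 1, the Beta density is monotone decreasing on [0,1]; the mode is at 0.
Mean = 1/(1+25) = 0.038.

MAP = 0.000; posterior mean = 0.038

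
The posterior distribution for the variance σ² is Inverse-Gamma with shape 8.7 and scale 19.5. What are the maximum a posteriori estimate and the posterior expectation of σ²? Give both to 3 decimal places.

MAP = 2.010; posterior mean = 2.532

Mode = β/(α+1) = 19.5/9.7 = 2.010.
Mean = β/(α−1) = 19.5/7.7 = 2.532.
The posterior is right-skewed, so the mean exceeds the mode.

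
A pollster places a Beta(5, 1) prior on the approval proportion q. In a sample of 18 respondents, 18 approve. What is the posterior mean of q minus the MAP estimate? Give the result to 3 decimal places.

Posterior: Beta(5+18, 1+0) = Beta(23, 1).
Since β = 1 ≤ 1 and α > 1, the Beta density is monotone increasing on [0,1]; the mode is at 1.
Mean = 23/(23+1) = 0.958.
Difference = 0.958 − 1.000 = -0.042.
The posterior is left-skewed, so the mode exceeds the mean.

-0.042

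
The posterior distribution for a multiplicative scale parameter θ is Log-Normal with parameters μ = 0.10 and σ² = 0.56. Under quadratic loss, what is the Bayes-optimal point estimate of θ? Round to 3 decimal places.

1.462

Mode = exp(μ − σ²) = exp(-0.46) = 0.631.
Mean = exp(μ + σ²/2) = exp(0.380) = 1.462.
Quadratic loss ⇒ the optimal estimator is the posterior mean.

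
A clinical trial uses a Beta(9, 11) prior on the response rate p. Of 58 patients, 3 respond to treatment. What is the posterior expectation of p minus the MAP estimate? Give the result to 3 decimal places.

Posterior: Beta(9+3, 11+55) = Beta(12, 66).
Mode = (12−1)/(12+66−2) = 11/76 = 0.145.
Mean = 12/(12+66) = 12/78 = 0.154.
Difference = 0.154 − 0.145 = 0.009.

0.009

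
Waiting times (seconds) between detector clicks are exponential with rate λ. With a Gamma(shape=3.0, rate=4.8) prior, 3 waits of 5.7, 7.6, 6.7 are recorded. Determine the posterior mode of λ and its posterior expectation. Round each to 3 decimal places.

Σ times = 20.0. Posterior: Gamma(shape = 3.0+3 = 6.0, rate = 4.8+20.0 = 24.8).
Mode = (α−1)/β = 5.0/24.8 = 0.202.
Mean = α/β = 6.0/24.8 = 0.242.

MAP = 0.202; posterior mean = 0.242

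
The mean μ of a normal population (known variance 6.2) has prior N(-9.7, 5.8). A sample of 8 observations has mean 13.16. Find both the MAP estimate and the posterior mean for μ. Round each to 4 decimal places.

MAP estimate = 10.4655, posterior mean = 10.4655

Posterior for μ is Normal. Precision-weighted mean: (1/5.8·-9.7 + 8/6.2·13.16) / (1/5.8 + 8/6.2) = 10.4655.
A Normal posterior is symmetric, so mode = mean.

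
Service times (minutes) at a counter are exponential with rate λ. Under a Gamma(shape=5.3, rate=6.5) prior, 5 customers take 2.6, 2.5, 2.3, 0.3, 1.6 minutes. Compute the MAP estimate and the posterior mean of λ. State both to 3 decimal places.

MAP = 0.589, posterior mean = 0.652

Σ times = 9.3. Posterior: Gamma(shape = 5.3+5 = 10.3, rate = 6.5+9.3 = 15.8).
Mode = (α−1)/β = 9.3/15.8 = 0.589.
Mean = α/β = 10.3/15.8 = 0.652.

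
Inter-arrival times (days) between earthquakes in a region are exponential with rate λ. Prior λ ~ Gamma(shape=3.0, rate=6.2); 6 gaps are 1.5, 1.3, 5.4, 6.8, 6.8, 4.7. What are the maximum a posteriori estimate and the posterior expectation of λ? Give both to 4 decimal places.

MAP = 0.2446; posterior mean = 0.2752

Σ times = 26.5. Posterior: Gamma(shape = 3.0+6 = 9.0, rate = 6.2+26.5 = 32.7).
Mode = (α−1)/β = 8.0/32.7 = 0.2446.
Mean = α/β = 9.0/32.7 = 0.2752.
Right-skewed posterior ⇒ mode < mean.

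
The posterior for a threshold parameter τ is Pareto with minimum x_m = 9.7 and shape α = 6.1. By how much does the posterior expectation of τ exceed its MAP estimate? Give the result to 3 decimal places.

The Pareto density is strictly decreasing on [x_m, ∞), so the mode is x_m = 9.700.
Mean = α·x_m/(α−1) = 6.1·9.7/5.1 = 11.602.
Difference = 11.602 − 9.700 = 1.902.

1.902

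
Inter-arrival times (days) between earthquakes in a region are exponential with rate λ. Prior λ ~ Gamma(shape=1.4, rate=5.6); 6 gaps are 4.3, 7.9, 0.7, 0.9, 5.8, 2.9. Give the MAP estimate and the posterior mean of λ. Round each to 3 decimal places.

MAP = 0.228, posterior mean = 0.263

Σ times = 22.5. Posterior: Gamma(shape = 1.4+6 = 7.4, rate = 5.6+22.5 = 28.1).
Mode = (α−1)/β = 6.4/28.1 = 0.228.
Mean = α/β = 7.4/28.1 = 0.263.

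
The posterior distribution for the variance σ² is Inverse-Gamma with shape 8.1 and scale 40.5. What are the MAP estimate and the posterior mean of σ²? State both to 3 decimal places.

MAP = 4.451; posterior mean = 5.704

Mode = β/(α+1) = 40.5/9.1 = 4.451.
Mean = β/(α−1) = 40.5/7.1 = 5.704.
Mean > mode: the posterior has a right tail.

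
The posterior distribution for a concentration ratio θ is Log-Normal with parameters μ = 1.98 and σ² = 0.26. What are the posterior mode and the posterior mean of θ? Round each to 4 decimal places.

Mode = exp(μ − σ²) = exp(1.72) = 5.5845.
Mean = exp(μ + σ²/2) = exp(2.110) = 8.2482.
The mean is pulled above the mode by the posterior's right skew.

θ_MAP = 5.5845, E[θ|data] = 8.2482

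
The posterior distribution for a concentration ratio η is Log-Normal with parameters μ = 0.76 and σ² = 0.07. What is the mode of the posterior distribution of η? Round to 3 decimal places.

1.994

Mode = exp(μ − σ²) = exp(0.69) = 1.994.
Mean = exp(μ + σ²/2) = exp(0.795) = 2.214.
This is the posterior mode — the MAP estimate.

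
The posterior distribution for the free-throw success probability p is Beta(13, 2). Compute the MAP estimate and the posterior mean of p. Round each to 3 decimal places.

MAP = 0.923, posterior mean = 0.867

Mode = (13−1)/(13+2−2) = 12/13 = 0.923.
Mean = 13/(13+2) = 13/15 = 0.867.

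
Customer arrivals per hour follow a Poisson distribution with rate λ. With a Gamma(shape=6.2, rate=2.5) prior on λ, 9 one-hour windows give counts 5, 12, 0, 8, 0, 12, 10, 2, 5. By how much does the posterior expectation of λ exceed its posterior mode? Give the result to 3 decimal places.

Σ counts = 54. Posterior: Gamma(shape = 6.2+54 = 60.2, rate = 2.5+9 = 11.5).
Mode = (α−1)/β = 59.2/11.5 = 5.148.
Mean = α/β = 60.2/11.5 = 5.235.
Difference = 5.235 − 5.148 = 0.087.

0.087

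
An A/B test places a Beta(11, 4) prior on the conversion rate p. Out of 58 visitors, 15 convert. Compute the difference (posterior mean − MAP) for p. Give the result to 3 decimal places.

Posterior: Beta(11+15, 4+43) = Beta(26, 47).
Mode = (26−1)/(26+47−2) = 25/71 = 0.352.
Mean = 26/(26+47) = 26/73 = 0.356.
Difference = 0.356 − 0.352 = 0.004.

0.004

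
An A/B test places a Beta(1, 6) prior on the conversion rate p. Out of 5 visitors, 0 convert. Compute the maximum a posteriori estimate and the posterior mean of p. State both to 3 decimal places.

Posterior: Beta(1+0, 6+5) = Beta(1, 11).
Since α = 1 ≤ 1 and β > 1, the Beta density is monotone decreasing on [0,1]; the mode is at 0.
Mean = 1/(1+11) = 0.083.

p_MAP = 0.000, E[p|data] = 0.083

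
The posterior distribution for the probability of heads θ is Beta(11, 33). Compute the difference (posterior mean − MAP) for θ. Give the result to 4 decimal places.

Mode = (11−1)/(11+33−2) = 10/42 = 0.2381.
Mean = 11/(11+33) = 11/44 = 0.2500.
Difference = 0.2500 − 0.2381 = 0.0119.

0.0119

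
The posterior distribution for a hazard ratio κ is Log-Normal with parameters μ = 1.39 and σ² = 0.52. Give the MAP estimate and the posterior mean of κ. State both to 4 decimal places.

κ_MAP = 2.3869, E[κ|data] = 5.2070

Mode = exp(μ − σ²) = exp(0.87) = 2.3869.
Mean = exp(μ + σ²/2) = exp(1.650) = 5.2070.
Right-skewed posterior ⇒ mode < mean.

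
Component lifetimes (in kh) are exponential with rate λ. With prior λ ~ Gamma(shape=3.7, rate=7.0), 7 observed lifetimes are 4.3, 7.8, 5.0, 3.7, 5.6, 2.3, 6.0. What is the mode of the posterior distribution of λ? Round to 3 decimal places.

Σ times = 34.7. Posterior: Gamma(shape = 3.7+7 = 10.7, rate = 7.0+34.7 = 41.7).
Mode = (α−1)/β = 9.7/41.7 = 0.233.
Mean = α/β = 10.7/41.7 = 0.257.
This is the posterior mode — the MAP estimate.

0.233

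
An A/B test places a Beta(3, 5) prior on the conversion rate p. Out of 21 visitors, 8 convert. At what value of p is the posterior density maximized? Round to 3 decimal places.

Posterior: Beta(3+8, 5+13) = Beta(11, 18).
Mode = (11−1)/(11+18−2) = 10/27 = 0.370.
Mean = 11/(11+18) = 11/29 = 0.379.
This is the posterior mode — the MAP estimate.

0.370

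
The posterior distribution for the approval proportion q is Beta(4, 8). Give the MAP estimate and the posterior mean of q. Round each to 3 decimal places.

Mode = (4−1)/(4+8−2) = 3/10 = 0.300.
Mean = 4/(4+8) = 4/12 = 0.333.

q_MAP = 0.300, E[q|data] = 0.333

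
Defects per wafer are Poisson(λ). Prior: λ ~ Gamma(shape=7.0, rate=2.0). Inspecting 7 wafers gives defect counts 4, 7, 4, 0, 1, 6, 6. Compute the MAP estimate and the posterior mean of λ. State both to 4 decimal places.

Σ counts = 28. Posterior: Gamma(shape = 7.0+28 = 35.0, rate = 2.0+7 = 9.0).
Mode = (α−1)/β = 34.0/9.0 = 3.7778.
Mean = α/β = 35.0/9.0 = 3.8889.

MAP estimate = 3.7778, posterior mean = 3.8889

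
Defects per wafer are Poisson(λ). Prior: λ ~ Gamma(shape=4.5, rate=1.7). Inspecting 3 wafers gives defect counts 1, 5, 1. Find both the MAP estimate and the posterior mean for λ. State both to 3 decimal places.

Σ counts = 7. Posterior: Gamma(shape = 4.5+7 = 11.5, rate = 1.7+3 = 4.7).
Mode = (α−1)/β = 10.5/4.7 = 2.234.
Mean = α/β = 11.5/4.7 = 2.447.

MAP = 2.234, posterior mean = 2.447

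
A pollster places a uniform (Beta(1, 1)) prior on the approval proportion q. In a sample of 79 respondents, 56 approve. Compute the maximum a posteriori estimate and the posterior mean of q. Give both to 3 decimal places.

Posterior: Beta(1+56, 1+23) = Beta(57, 24).
Mode = (57−1)/(57+24−2) = 56/79 = 0.709.
With a flat prior the MAP equals the MLE, 56/79.
Mean = 57/(57+24) = 57/81 = 0.704.
The posterior is left-skewed, so the mode exceeds the mean.

q_MAP = 0.709, E[q|data] = 0.704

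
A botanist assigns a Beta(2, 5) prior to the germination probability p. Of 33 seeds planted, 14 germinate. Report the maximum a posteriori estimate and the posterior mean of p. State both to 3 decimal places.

MAP: 0.395. Posterior mean: 0.400.

Posterior: Beta(2+14, 5+19) = Beta(16, 24).
Mode = (16−1)/(16+24−2) = 15/38 = 0.395.
Mean = 16/(16+24) = 16/40 = 0.400.
Mean > mode: the posterior has a right tail.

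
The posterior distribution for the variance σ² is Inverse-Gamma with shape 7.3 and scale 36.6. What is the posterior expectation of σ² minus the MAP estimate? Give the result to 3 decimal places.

Mode = β/(α+1) = 36.6/8.3 = 4.410.
Mean = β/(α−1) = 36.6/6.3 = 5.810.
Difference = 5.810 − 4.410 = 1.400.

1.400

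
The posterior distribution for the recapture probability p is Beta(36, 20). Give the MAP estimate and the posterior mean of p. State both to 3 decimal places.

Mode = (36−1)/(36+20−2) = 35/54 = 0.648.
Mean = 36/(36+20) = 36/56 = 0.643.

MAP estimate = 0.648, posterior mean = 0.643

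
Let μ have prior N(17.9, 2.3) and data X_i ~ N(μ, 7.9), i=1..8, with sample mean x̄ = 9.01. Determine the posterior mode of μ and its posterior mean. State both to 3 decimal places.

MAP = 11.680; posterior mean = 11.680

Posterior for μ is Normal. Precision-weighted mean: (1/2.3·17.9 + 8/7.9·9.01) / (1/2.3 + 8/7.9) = 11.680.
A Normal posterior is symmetric, so mode = mean.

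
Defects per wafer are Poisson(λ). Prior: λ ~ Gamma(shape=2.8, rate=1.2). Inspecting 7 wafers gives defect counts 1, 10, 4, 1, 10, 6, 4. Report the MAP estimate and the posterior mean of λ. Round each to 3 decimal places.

λ_MAP = 4.610, E[λ|data] = 4.732

Σ counts = 36. Posterior: Gamma(shape = 2.8+36 = 38.8, rate = 1.2+7 = 8.2).
Mode = (α−1)/β = 37.8/8.2 = 4.610.
Mean = α/β = 38.8/8.2 = 4.732.
Right-skewed posterior ⇒ mode < mean.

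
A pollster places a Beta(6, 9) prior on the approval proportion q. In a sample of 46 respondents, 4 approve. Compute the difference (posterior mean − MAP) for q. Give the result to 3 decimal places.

0.011

Posterior: Beta(6+4, 9+42) = Beta(10, 51).
Mode = (10−1)/(10+51−2) = 9/59 = 0.153.
Mean = 10/(10+51) = 10/61 = 0.164.
Difference = 0.164 − 0.153 = 0.011.
The mean is pulled above the mode by the posterior's right skew.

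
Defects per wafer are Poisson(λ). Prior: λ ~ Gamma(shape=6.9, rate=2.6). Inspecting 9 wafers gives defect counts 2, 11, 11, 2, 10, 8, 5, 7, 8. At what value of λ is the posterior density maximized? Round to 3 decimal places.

Σ counts = 64. Posterior: Gamma(shape = 6.9+64 = 70.9, rate = 2.6+9 = 11.6).
Mode = (α−1)/β = 69.9/11.6 = 6.026.
Mean = α/β = 70.9/11.6 = 6.112.
This is the posterior mode — the MAP estimate.

6.026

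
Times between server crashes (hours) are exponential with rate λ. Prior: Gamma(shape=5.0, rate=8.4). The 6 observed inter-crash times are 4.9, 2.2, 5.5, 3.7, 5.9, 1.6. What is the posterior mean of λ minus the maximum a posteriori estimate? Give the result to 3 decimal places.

0.031

Σ times = 23.8. Posterior: Gamma(shape = 5.0+6 = 11.0, rate = 8.4+23.8 = 32.2).
Mode = (α−1)/β = 10.0/32.2 = 0.311.
Mean = α/β = 11.0/32.2 = 0.342.
Difference = 0.342 − 0.311 = 0.031.
Mean > mode: the posterior has a right tail.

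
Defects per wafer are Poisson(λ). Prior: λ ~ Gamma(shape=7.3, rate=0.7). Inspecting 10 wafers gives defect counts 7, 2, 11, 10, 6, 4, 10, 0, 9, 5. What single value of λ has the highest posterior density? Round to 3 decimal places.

Σ counts = 64. Posterior: Gamma(shape = 7.3+64 = 71.3, rate = 0.7+10 = 10.7).
Mode = (α−1)/β = 70.3/10.7 = 6.570.
Mean = α/β = 71.3/10.7 = 6.664.
This is the posterior mode — the MAP estimate.

6.570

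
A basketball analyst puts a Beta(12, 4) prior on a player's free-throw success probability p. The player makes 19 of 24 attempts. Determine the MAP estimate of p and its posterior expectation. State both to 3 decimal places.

MAP = 0.789; posterior mean = 0.775

Posterior: Beta(12+19, 4+5) = Beta(31, 9).
Mode = (31−1)/(31+9−2) = 30/38 = 0.789.
Mean = 31/(31+9) = 31/40 = 0.775.
Left-skewed posterior ⇒ mean < mode.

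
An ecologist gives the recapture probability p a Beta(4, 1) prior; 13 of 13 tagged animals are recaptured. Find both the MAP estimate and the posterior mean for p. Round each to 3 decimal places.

Posterior: Beta(4+13, 1+0) = Beta(17, 1).
Since β = 1 ≤ 1 and α > 1, the Beta density is monotone increasing on [0,1]; the mode is at 1.
Mean = 17/(17+1) = 0.944.
Mode > mean: the posterior has a left tail.

MAP estimate = 1.000, posterior mean = 0.944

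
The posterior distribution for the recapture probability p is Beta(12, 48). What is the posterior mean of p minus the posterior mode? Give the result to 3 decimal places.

Mode = (12−1)/(12+48−2) = 11/58 = 0.190.
Mean = 12/(12+48) = 12/60 = 0.200.
Difference = 0.200 − 0.190 = 0.010.
The posterior is right-skewed, so the mean exceeds the mode.

0.010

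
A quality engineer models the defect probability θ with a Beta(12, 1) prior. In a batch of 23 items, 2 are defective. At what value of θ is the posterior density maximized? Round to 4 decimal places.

0.3824

Posterior: Beta(12+2, 1+21) = Beta(14, 22).
Mode = (14−1)/(14+22−2) = 13/34 = 0.3824.
Mean = 14/(14+22) = 14/36 = 0.3889.
This is the posterior mode — the MAP estimate.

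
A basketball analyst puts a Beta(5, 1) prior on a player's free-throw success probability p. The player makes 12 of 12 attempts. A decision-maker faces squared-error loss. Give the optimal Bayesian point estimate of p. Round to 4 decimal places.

Posterior: Beta(5+12, 1+0) = Beta(17, 1).
Since β = 1 ≤ 1 and α > 1, the Beta density is monotone increasing on [0,1]; the mode is at 1.
Mean = 17/(17+1) = 0.9444.
Squared-error loss ⇒ the optimal estimator is the posterior mean.

0.9444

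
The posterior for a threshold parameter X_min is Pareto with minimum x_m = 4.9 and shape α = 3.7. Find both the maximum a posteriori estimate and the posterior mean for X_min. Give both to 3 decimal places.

The Pareto density is strictly decreasing on [x_m, ∞), so the mode is x_m = 4.900.
Mean = α·x_m/(α−1) = 3.7·4.9/2.7 = 6.715.

MAP = 4.900, posterior mean = 6.715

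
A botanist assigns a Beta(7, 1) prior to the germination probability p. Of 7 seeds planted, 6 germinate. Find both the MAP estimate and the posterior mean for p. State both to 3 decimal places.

Posterior: Beta(7+6, 1+1) = Beta(13, 2).
Mode = (13−1)/(13+2−2) = 12/13 = 0.923.
Mean = 13/(13+2) = 13/15 = 0.867.
The posterior is left-skewed, so the mode exceeds the mean.

MAP = 0.923; posterior mean = 0.867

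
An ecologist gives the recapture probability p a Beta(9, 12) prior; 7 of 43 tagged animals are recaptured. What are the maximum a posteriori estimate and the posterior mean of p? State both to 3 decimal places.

Posterior: Beta(9+7, 12+36) = Beta(16, 48).
Mode = (16−1)/(16+48−2) = 15/62 = 0.242.
Mean = 16/(16+48) = 16/64 = 0.250.

p_MAP = 0.242, E[p|data] = 0.250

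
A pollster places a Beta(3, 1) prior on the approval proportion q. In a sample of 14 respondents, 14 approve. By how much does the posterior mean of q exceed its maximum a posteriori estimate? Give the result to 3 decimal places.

Posterior: Beta(3+14, 1+0) = Beta(17, 1).
Since β = 1 ≤ 1 and α > 1, the Beta density is monotone increasing on [0,1]; the mode is at 1.
Mean = 17/(17+1) = 0.944.
Difference = 0.944 − 1.000 = -0.056.
Mode > mean: the posterior has a left tail.

-0.056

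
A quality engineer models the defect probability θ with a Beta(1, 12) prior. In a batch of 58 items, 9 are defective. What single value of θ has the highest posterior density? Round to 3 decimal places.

0.130

Posterior: Beta(1+9, 12+49) = Beta(10, 61).
Mode = (10−1)/(10+61−2) = 9/69 = 0.130.
Mean = 10/(10+61) = 10/71 = 0.141.
This is the posterior mode — the MAP estimate.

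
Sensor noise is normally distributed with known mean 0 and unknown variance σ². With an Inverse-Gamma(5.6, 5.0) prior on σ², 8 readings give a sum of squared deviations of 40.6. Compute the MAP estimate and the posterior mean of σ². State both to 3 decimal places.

Posterior: Inverse-Gamma(shape = 5.6+8/2 = 9.6, scale = 5.0+40.6/2 = 25.3).
Mode = β/(α+1) = 25.3/10.6 = 2.387.
Mean = β/(α−1) = 25.3/8.6 = 2.942.

σ²_MAP = 2.387, E[σ²|data] = 2.942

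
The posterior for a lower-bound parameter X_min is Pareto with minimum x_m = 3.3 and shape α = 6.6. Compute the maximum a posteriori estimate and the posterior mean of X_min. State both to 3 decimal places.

The Pareto density is strictly decreasing on [x_m, ∞), so the mode is x_m = 3.300.
Mean = α·x_m/(α−1) = 6.6·3.3/5.6 = 3.889.

X_min_MAP = 3.300, E[X_min|data] = 3.889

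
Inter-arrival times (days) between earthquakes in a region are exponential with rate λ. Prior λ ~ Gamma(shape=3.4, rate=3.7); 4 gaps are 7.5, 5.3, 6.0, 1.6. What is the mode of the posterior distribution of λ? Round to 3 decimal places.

0.266

Σ times = 20.4. Posterior: Gamma(shape = 3.4+4 = 7.4, rate = 3.7+20.4 = 24.1).
Mode = (α−1)/β = 6.4/24.1 = 0.266.
Mean = α/β = 7.4/24.1 = 0.307.
This is the posterior mode — the MAP estimate.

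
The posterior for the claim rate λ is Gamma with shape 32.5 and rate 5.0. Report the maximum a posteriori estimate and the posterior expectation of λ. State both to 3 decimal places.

Mode = (α−1)/β = 31.5/5.0 = 6.300.
Mean = α/β = 32.5/5.0 = 6.500.
The posterior is right-skewed, so the mean exceeds the mode.

MAP = 6.300, posterior mean = 6.500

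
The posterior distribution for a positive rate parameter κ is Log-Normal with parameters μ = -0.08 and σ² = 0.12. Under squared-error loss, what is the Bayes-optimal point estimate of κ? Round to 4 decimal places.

0.9802

Mode = exp(μ − σ²) = exp(-0.20) = 0.8187.
Mean = exp(μ + σ²/2) = exp(-0.020) = 0.9802.
Squared-error loss ⇒ the optimal estimator is the posterior mean.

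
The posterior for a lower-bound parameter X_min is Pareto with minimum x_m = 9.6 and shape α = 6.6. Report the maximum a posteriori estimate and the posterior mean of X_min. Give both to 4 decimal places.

MAP: 9.6000. Posterior mean: 11.3143.

The Pareto density is strictly decreasing on [x_m, ∞), so the mode is x_m = 9.6000.
Mean = α·x_m/(α−1) = 6.6·9.6/5.6 = 11.3143.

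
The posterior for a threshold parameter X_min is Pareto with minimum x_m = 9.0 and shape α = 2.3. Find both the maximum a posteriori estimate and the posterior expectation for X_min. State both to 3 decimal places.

MAP: 9.000. Posterior mean: 15.923.

The Pareto density is strictly decreasing on [x_m, ∞), so the mode is x_m = 9.000.
Mean = α·x_m/(α−1) = 2.3·9.0/1.3 = 15.923.
Right-skewed posterior ⇒ mode < mean.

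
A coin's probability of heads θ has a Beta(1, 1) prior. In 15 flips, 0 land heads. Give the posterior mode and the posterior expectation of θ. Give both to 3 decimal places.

MAP = 0.000; posterior mean = 0.059

Posterior: Beta(1+0, 1+15) = Beta(1, 16).
Since α = 1 ≤ 1 and β > 1, the Beta density is monotone decreasing on [0,1]; the mode is at 0.
Mean = 1/(1+16) = 0.059.
Right-skewed posterior ⇒ mode < mean.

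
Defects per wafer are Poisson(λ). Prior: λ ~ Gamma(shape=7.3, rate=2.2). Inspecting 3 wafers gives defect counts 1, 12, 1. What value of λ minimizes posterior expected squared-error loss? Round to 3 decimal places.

4.096

Σ counts = 14. Posterior: Gamma(shape = 7.3+14 = 21.3, rate = 2.2+3 = 5.2).
Mode = (α−1)/β = 20.3/5.2 = 3.904.
Mean = α/β = 21.3/5.2 = 4.096.
Squared-error loss ⇒ the optimal estimator is the posterior mean.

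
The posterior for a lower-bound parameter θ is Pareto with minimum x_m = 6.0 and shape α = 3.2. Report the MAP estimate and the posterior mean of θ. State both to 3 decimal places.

The Pareto density is strictly decreasing on [x_m, ∞), so the mode is x_m = 6.000.
Mean = α·x_m/(α−1) = 3.2·6.0/2.2 = 8.727.

MAP estimate = 6.000, posterior mean = 8.727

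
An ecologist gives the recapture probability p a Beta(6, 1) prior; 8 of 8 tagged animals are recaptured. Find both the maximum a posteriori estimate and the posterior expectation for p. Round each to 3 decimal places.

Posterior: Beta(6+8, 1+0) = Beta(14, 1).
Since β = 1 ≤ 1 and α > 1, the Beta density is monotone increasing on [0,1]; the mode is at 1.
Mean = 14/(14+1) = 0.933.
Left-skewed posterior ⇒ mean < mode.

p_MAP = 1.000, E[p|data] = 0.933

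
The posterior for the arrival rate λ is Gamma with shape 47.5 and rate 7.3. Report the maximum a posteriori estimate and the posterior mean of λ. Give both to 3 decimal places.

λ_MAP = 6.370, E[λ|data] = 6.507

Mode = (α−1)/β = 46.5/7.3 = 6.370.
Mean = α/β = 47.5/7.3 = 6.507.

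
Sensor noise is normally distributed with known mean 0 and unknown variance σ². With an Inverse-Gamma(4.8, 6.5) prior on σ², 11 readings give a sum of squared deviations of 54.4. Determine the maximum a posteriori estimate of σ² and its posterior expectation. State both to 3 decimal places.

MAP = 2.982, posterior mean = 3.624

Posterior: Inverse-Gamma(shape = 4.8+11/2 = 10.3, scale = 6.5+54.4/2 = 33.7).
Mode = β/(α+1) = 33.7/11.3 = 2.982.
Mean = β/(α−1) = 33.7/9.3 = 3.624.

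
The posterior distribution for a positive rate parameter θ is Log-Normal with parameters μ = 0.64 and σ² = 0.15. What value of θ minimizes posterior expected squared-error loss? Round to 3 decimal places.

Mode = exp(μ − σ²) = exp(0.49) = 1.632.
Mean = exp(μ + σ²/2) = exp(0.715) = 2.044.
Squared-error loss ⇒ the optimal estimator is the posterior mean.

2.044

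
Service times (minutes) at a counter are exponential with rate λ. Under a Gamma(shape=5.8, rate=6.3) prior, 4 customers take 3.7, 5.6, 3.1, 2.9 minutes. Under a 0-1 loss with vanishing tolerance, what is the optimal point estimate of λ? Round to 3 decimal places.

0.407

Σ times = 15.3. Posterior: Gamma(shape = 5.8+4 = 9.8, rate = 6.3+15.3 = 21.6).
Mode = (α−1)/β = 8.8/21.6 = 0.407.
Mean = α/β = 9.8/21.6 = 0.454.
This is the posterior mode — the MAP estimate.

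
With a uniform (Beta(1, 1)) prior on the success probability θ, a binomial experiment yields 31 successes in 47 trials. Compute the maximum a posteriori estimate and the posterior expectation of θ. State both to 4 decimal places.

Posterior: Beta(1+31, 1+16) = Beta(32, 17).
Mode = (32−1)/(32+17−2) = 31/47 = 0.6596.
With a flat prior the MAP equals the MLE, 31/47.
Mean = 32/(32+17) = 32/49 = 0.6531.

θ_MAP = 0.6596, E[θ|data] = 0.6531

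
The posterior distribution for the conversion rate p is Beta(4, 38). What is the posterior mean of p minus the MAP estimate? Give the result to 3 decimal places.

0.020

Mode = (4−1)/(4+38−2) = 3/40 = 0.075.
Mean = 4/(4+38) = 4/42 = 0.095.
Difference = 0.095 − 0.075 = 0.020.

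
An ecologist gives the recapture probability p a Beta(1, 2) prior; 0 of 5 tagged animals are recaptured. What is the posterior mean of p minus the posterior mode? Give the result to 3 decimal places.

0.125

Posterior: Beta(1+0, 2+5) = Beta(1, 7).
Since α = 1 ≤ 1 and β > 1, the Beta density is monotone decreasing on [0,1]; the mode is at 0.
Mean = 1/(1+7) = 0.125.
Difference = 0.125 − 0.000 = 0.125.
Right-skewed posterior ⇒ mode < mean.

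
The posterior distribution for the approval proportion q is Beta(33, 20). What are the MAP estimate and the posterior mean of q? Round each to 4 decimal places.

Mode = (33−1)/(33+20−2) = 32/51 = 0.6275.
Mean = 33/(33+20) = 33/53 = 0.6226.

MAP = 0.6275; posterior mean = 0.6226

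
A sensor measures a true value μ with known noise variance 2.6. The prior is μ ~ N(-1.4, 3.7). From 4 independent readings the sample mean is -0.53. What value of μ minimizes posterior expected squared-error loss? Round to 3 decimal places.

Posterior for μ is Normal. Precision-weighted mean: (1/3.7·-1.4 + 4/2.6·-0.53) / (1/3.7 + 4/2.6) = -0.660.
A Normal posterior is symmetric, so mode = mean.
Squared-error loss ⇒ the optimal estimator is the posterior mean.

-0.660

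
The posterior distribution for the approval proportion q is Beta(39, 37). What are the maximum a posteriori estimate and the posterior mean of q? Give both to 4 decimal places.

MAP: 0.5135. Posterior mean: 0.5132.

Mode = (39−1)/(39+37−2) = 38/74 = 0.5135.
Mean = 39/(39+37) = 39/76 = 0.5132.
The posterior is left-skewed, so the mode exceeds the mean.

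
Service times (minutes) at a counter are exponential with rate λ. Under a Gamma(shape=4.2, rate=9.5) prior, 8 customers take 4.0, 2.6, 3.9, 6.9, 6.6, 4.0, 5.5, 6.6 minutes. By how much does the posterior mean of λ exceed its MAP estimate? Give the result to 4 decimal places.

0.0202

Σ times = 40.1. Posterior: Gamma(shape = 4.2+8 = 12.2, rate = 9.5+40.1 = 49.6).
Mode = (α−1)/β = 11.2/49.6 = 0.2258.
Mean = α/β = 12.2/49.6 = 0.2460.
Difference = 0.2460 − 0.2258 = 0.0202.
Right-skewed posterior ⇒ mode < mean.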